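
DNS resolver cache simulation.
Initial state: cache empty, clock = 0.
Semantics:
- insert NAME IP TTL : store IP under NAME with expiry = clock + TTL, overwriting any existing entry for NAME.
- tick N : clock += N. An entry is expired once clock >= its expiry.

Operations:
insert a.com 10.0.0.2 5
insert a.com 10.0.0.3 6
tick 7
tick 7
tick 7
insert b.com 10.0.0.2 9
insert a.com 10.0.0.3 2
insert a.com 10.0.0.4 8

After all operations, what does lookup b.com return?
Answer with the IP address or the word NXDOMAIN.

Answer: 10.0.0.2

Derivation:
Op 1: insert a.com -> 10.0.0.2 (expiry=0+5=5). clock=0
Op 2: insert a.com -> 10.0.0.3 (expiry=0+6=6). clock=0
Op 3: tick 7 -> clock=7. purged={a.com}
Op 4: tick 7 -> clock=14.
Op 5: tick 7 -> clock=21.
Op 6: insert b.com -> 10.0.0.2 (expiry=21+9=30). clock=21
Op 7: insert a.com -> 10.0.0.3 (expiry=21+2=23). clock=21
Op 8: insert a.com -> 10.0.0.4 (expiry=21+8=29). clock=21
lookup b.com: present, ip=10.0.0.2 expiry=30 > clock=21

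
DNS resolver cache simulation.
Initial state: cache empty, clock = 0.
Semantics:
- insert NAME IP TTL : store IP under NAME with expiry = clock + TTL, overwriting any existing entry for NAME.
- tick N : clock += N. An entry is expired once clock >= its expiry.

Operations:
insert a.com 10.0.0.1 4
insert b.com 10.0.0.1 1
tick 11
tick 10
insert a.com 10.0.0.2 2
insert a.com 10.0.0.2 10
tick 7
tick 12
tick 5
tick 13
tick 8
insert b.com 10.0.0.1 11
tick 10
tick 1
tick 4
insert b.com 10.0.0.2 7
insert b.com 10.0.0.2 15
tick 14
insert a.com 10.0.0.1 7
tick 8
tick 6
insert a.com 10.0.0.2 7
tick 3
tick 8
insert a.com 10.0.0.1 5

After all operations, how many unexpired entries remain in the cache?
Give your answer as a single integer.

Answer: 1

Derivation:
Op 1: insert a.com -> 10.0.0.1 (expiry=0+4=4). clock=0
Op 2: insert b.com -> 10.0.0.1 (expiry=0+1=1). clock=0
Op 3: tick 11 -> clock=11. purged={a.com,b.com}
Op 4: tick 10 -> clock=21.
Op 5: insert a.com -> 10.0.0.2 (expiry=21+2=23). clock=21
Op 6: insert a.com -> 10.0.0.2 (expiry=21+10=31). clock=21
Op 7: tick 7 -> clock=28.
Op 8: tick 12 -> clock=40. purged={a.com}
Op 9: tick 5 -> clock=45.
Op 10: tick 13 -> clock=58.
Op 11: tick 8 -> clock=66.
Op 12: insert b.com -> 10.0.0.1 (expiry=66+11=77). clock=66
Op 13: tick 10 -> clock=76.
Op 14: tick 1 -> clock=77. purged={b.com}
Op 15: tick 4 -> clock=81.
Op 16: insert b.com -> 10.0.0.2 (expiry=81+7=88). clock=81
Op 17: insert b.com -> 10.0.0.2 (expiry=81+15=96). clock=81
Op 18: tick 14 -> clock=95.
Op 19: insert a.com -> 10.0.0.1 (expiry=95+7=102). clock=95
Op 20: tick 8 -> clock=103. purged={a.com,b.com}
Op 21: tick 6 -> clock=109.
Op 22: insert a.com -> 10.0.0.2 (expiry=109+7=116). clock=109
Op 23: tick 3 -> clock=112.
Op 24: tick 8 -> clock=120. purged={a.com}
Op 25: insert a.com -> 10.0.0.1 (expiry=120+5=125). clock=120
Final cache (unexpired): {a.com} -> size=1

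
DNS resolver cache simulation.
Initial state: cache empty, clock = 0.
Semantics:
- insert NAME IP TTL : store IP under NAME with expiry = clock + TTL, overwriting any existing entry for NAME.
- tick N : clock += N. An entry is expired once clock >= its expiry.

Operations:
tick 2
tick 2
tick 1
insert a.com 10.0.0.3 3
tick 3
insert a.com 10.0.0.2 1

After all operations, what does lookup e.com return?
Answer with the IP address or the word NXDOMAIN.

Op 1: tick 2 -> clock=2.
Op 2: tick 2 -> clock=4.
Op 3: tick 1 -> clock=5.
Op 4: insert a.com -> 10.0.0.3 (expiry=5+3=8). clock=5
Op 5: tick 3 -> clock=8. purged={a.com}
Op 6: insert a.com -> 10.0.0.2 (expiry=8+1=9). clock=8
lookup e.com: not in cache (expired or never inserted)

Answer: NXDOMAIN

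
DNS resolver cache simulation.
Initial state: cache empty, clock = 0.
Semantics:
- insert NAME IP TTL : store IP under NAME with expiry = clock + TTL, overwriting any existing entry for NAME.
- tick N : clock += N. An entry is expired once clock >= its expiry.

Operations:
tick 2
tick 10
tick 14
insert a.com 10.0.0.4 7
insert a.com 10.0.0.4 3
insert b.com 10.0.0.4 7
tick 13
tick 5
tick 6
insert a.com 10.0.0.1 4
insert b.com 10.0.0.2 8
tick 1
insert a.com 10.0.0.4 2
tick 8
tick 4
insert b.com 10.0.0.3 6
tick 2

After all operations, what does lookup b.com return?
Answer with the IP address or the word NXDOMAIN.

Answer: 10.0.0.3

Derivation:
Op 1: tick 2 -> clock=2.
Op 2: tick 10 -> clock=12.
Op 3: tick 14 -> clock=26.
Op 4: insert a.com -> 10.0.0.4 (expiry=26+7=33). clock=26
Op 5: insert a.com -> 10.0.0.4 (expiry=26+3=29). clock=26
Op 6: insert b.com -> 10.0.0.4 (expiry=26+7=33). clock=26
Op 7: tick 13 -> clock=39. purged={a.com,b.com}
Op 8: tick 5 -> clock=44.
Op 9: tick 6 -> clock=50.
Op 10: insert a.com -> 10.0.0.1 (expiry=50+4=54). clock=50
Op 11: insert b.com -> 10.0.0.2 (expiry=50+8=58). clock=50
Op 12: tick 1 -> clock=51.
Op 13: insert a.com -> 10.0.0.4 (expiry=51+2=53). clock=51
Op 14: tick 8 -> clock=59. purged={a.com,b.com}
Op 15: tick 4 -> clock=63.
Op 16: insert b.com -> 10.0.0.3 (expiry=63+6=69). clock=63
Op 17: tick 2 -> clock=65.
lookup b.com: present, ip=10.0.0.3 expiry=69 > clock=65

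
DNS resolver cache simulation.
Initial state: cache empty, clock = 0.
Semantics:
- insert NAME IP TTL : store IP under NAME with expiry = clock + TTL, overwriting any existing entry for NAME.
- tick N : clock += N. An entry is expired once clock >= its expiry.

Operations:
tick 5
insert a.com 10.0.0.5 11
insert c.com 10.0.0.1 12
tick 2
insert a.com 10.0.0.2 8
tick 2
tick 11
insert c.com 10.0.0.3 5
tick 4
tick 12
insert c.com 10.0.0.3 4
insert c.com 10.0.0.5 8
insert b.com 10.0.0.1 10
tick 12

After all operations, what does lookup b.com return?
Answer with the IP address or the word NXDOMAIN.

Answer: NXDOMAIN

Derivation:
Op 1: tick 5 -> clock=5.
Op 2: insert a.com -> 10.0.0.5 (expiry=5+11=16). clock=5
Op 3: insert c.com -> 10.0.0.1 (expiry=5+12=17). clock=5
Op 4: tick 2 -> clock=7.
Op 5: insert a.com -> 10.0.0.2 (expiry=7+8=15). clock=7
Op 6: tick 2 -> clock=9.
Op 7: tick 11 -> clock=20. purged={a.com,c.com}
Op 8: insert c.com -> 10.0.0.3 (expiry=20+5=25). clock=20
Op 9: tick 4 -> clock=24.
Op 10: tick 12 -> clock=36. purged={c.com}
Op 11: insert c.com -> 10.0.0.3 (expiry=36+4=40). clock=36
Op 12: insert c.com -> 10.0.0.5 (expiry=36+8=44). clock=36
Op 13: insert b.com -> 10.0.0.1 (expiry=36+10=46). clock=36
Op 14: tick 12 -> clock=48. purged={b.com,c.com}
lookup b.com: not in cache (expired or never inserted)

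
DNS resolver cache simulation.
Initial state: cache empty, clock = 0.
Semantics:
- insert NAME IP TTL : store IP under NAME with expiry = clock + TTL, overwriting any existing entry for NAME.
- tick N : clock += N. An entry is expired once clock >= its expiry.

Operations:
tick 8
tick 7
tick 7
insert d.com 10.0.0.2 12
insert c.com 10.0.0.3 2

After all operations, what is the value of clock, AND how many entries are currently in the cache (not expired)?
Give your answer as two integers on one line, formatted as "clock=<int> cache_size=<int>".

Answer: clock=22 cache_size=2

Derivation:
Op 1: tick 8 -> clock=8.
Op 2: tick 7 -> clock=15.
Op 3: tick 7 -> clock=22.
Op 4: insert d.com -> 10.0.0.2 (expiry=22+12=34). clock=22
Op 5: insert c.com -> 10.0.0.3 (expiry=22+2=24). clock=22
Final clock = 22
Final cache (unexpired): {c.com,d.com} -> size=2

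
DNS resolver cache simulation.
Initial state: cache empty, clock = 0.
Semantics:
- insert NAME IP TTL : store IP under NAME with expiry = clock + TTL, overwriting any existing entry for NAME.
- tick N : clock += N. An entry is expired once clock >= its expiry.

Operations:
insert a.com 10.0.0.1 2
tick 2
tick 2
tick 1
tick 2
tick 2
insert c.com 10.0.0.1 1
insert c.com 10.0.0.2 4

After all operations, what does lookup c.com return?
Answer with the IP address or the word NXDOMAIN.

Answer: 10.0.0.2

Derivation:
Op 1: insert a.com -> 10.0.0.1 (expiry=0+2=2). clock=0
Op 2: tick 2 -> clock=2. purged={a.com}
Op 3: tick 2 -> clock=4.
Op 4: tick 1 -> clock=5.
Op 5: tick 2 -> clock=7.
Op 6: tick 2 -> clock=9.
Op 7: insert c.com -> 10.0.0.1 (expiry=9+1=10). clock=9
Op 8: insert c.com -> 10.0.0.2 (expiry=9+4=13). clock=9
lookup c.com: present, ip=10.0.0.2 expiry=13 > clock=9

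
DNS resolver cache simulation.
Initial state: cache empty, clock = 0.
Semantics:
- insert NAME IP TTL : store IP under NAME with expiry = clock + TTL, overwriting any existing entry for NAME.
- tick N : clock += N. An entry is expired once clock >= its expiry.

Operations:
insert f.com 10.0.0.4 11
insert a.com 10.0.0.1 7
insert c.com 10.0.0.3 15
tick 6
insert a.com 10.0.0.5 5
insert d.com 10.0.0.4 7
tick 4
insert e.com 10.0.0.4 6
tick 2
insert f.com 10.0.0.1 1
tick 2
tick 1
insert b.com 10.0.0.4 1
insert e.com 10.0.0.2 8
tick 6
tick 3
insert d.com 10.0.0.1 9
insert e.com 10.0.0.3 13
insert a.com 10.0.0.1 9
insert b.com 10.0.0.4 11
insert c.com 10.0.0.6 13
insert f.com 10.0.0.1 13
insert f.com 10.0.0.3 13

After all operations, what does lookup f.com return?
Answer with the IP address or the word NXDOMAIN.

Op 1: insert f.com -> 10.0.0.4 (expiry=0+11=11). clock=0
Op 2: insert a.com -> 10.0.0.1 (expiry=0+7=7). clock=0
Op 3: insert c.com -> 10.0.0.3 (expiry=0+15=15). clock=0
Op 4: tick 6 -> clock=6.
Op 5: insert a.com -> 10.0.0.5 (expiry=6+5=11). clock=6
Op 6: insert d.com -> 10.0.0.4 (expiry=6+7=13). clock=6
Op 7: tick 4 -> clock=10.
Op 8: insert e.com -> 10.0.0.4 (expiry=10+6=16). clock=10
Op 9: tick 2 -> clock=12. purged={a.com,f.com}
Op 10: insert f.com -> 10.0.0.1 (expiry=12+1=13). clock=12
Op 11: tick 2 -> clock=14. purged={d.com,f.com}
Op 12: tick 1 -> clock=15. purged={c.com}
Op 13: insert b.com -> 10.0.0.4 (expiry=15+1=16). clock=15
Op 14: insert e.com -> 10.0.0.2 (expiry=15+8=23). clock=15
Op 15: tick 6 -> clock=21. purged={b.com}
Op 16: tick 3 -> clock=24. purged={e.com}
Op 17: insert d.com -> 10.0.0.1 (expiry=24+9=33). clock=24
Op 18: insert e.com -> 10.0.0.3 (expiry=24+13=37). clock=24
Op 19: insert a.com -> 10.0.0.1 (expiry=24+9=33). clock=24
Op 20: insert b.com -> 10.0.0.4 (expiry=24+11=35). clock=24
Op 21: insert c.com -> 10.0.0.6 (expiry=24+13=37). clock=24
Op 22: insert f.com -> 10.0.0.1 (expiry=24+13=37). clock=24
Op 23: insert f.com -> 10.0.0.3 (expiry=24+13=37). clock=24
lookup f.com: present, ip=10.0.0.3 expiry=37 > clock=24

Answer: 10.0.0.3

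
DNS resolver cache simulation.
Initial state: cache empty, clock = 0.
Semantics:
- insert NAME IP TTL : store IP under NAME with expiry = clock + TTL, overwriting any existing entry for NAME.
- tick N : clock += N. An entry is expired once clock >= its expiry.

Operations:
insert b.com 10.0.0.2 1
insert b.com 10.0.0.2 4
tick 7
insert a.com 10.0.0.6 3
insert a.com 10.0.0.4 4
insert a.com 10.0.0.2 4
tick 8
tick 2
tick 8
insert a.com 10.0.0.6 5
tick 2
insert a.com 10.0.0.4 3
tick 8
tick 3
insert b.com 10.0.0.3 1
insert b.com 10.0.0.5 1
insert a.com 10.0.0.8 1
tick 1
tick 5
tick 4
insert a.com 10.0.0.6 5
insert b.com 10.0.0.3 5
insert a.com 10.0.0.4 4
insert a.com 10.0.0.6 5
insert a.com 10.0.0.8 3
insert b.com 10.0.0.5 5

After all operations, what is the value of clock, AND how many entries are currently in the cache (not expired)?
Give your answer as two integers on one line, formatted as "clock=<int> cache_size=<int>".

Answer: clock=48 cache_size=2

Derivation:
Op 1: insert b.com -> 10.0.0.2 (expiry=0+1=1). clock=0
Op 2: insert b.com -> 10.0.0.2 (expiry=0+4=4). clock=0
Op 3: tick 7 -> clock=7. purged={b.com}
Op 4: insert a.com -> 10.0.0.6 (expiry=7+3=10). clock=7
Op 5: insert a.com -> 10.0.0.4 (expiry=7+4=11). clock=7
Op 6: insert a.com -> 10.0.0.2 (expiry=7+4=11). clock=7
Op 7: tick 8 -> clock=15. purged={a.com}
Op 8: tick 2 -> clock=17.
Op 9: tick 8 -> clock=25.
Op 10: insert a.com -> 10.0.0.6 (expiry=25+5=30). clock=25
Op 11: tick 2 -> clock=27.
Op 12: insert a.com -> 10.0.0.4 (expiry=27+3=30). clock=27
Op 13: tick 8 -> clock=35. purged={a.com}
Op 14: tick 3 -> clock=38.
Op 15: insert b.com -> 10.0.0.3 (expiry=38+1=39). clock=38
Op 16: insert b.com -> 10.0.0.5 (expiry=38+1=39). clock=38
Op 17: insert a.com -> 10.0.0.8 (expiry=38+1=39). clock=38
Op 18: tick 1 -> clock=39. purged={a.com,b.com}
Op 19: tick 5 -> clock=44.
Op 20: tick 4 -> clock=48.
Op 21: insert a.com -> 10.0.0.6 (expiry=48+5=53). clock=48
Op 22: insert b.com -> 10.0.0.3 (expiry=48+5=53). clock=48
Op 23: insert a.com -> 10.0.0.4 (expiry=48+4=52). clock=48
Op 24: insert a.com -> 10.0.0.6 (expiry=48+5=53). clock=48
Op 25: insert a.com -> 10.0.0.8 (expiry=48+3=51). clock=48
Op 26: insert b.com -> 10.0.0.5 (expiry=48+5=53). clock=48
Final clock = 48
Final cache (unexpired): {a.com,b.com} -> size=2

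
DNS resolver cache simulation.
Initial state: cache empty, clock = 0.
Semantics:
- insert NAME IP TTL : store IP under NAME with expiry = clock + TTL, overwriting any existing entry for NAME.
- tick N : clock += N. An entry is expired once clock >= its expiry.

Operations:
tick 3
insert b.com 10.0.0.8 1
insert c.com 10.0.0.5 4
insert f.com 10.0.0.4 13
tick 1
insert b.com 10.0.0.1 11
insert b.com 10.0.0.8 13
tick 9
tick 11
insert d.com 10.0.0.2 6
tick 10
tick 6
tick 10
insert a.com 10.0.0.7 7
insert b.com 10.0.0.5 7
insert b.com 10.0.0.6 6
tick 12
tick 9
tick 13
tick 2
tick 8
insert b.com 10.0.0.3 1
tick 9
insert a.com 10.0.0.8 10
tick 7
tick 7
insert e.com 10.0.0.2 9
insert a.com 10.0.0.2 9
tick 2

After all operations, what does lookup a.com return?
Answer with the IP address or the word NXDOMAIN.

Op 1: tick 3 -> clock=3.
Op 2: insert b.com -> 10.0.0.8 (expiry=3+1=4). clock=3
Op 3: insert c.com -> 10.0.0.5 (expiry=3+4=7). clock=3
Op 4: insert f.com -> 10.0.0.4 (expiry=3+13=16). clock=3
Op 5: tick 1 -> clock=4. purged={b.com}
Op 6: insert b.com -> 10.0.0.1 (expiry=4+11=15). clock=4
Op 7: insert b.com -> 10.0.0.8 (expiry=4+13=17). clock=4
Op 8: tick 9 -> clock=13. purged={c.com}
Op 9: tick 11 -> clock=24. purged={b.com,f.com}
Op 10: insert d.com -> 10.0.0.2 (expiry=24+6=30). clock=24
Op 11: tick 10 -> clock=34. purged={d.com}
Op 12: tick 6 -> clock=40.
Op 13: tick 10 -> clock=50.
Op 14: insert a.com -> 10.0.0.7 (expiry=50+7=57). clock=50
Op 15: insert b.com -> 10.0.0.5 (expiry=50+7=57). clock=50
Op 16: insert b.com -> 10.0.0.6 (expiry=50+6=56). clock=50
Op 17: tick 12 -> clock=62. purged={a.com,b.com}
Op 18: tick 9 -> clock=71.
Op 19: tick 13 -> clock=84.
Op 20: tick 2 -> clock=86.
Op 21: tick 8 -> clock=94.
Op 22: insert b.com -> 10.0.0.3 (expiry=94+1=95). clock=94
Op 23: tick 9 -> clock=103. purged={b.com}
Op 24: insert a.com -> 10.0.0.8 (expiry=103+10=113). clock=103
Op 25: tick 7 -> clock=110.
Op 26: tick 7 -> clock=117. purged={a.com}
Op 27: insert e.com -> 10.0.0.2 (expiry=117+9=126). clock=117
Op 28: insert a.com -> 10.0.0.2 (expiry=117+9=126). clock=117
Op 29: tick 2 -> clock=119.
lookup a.com: present, ip=10.0.0.2 expiry=126 > clock=119

Answer: 10.0.0.2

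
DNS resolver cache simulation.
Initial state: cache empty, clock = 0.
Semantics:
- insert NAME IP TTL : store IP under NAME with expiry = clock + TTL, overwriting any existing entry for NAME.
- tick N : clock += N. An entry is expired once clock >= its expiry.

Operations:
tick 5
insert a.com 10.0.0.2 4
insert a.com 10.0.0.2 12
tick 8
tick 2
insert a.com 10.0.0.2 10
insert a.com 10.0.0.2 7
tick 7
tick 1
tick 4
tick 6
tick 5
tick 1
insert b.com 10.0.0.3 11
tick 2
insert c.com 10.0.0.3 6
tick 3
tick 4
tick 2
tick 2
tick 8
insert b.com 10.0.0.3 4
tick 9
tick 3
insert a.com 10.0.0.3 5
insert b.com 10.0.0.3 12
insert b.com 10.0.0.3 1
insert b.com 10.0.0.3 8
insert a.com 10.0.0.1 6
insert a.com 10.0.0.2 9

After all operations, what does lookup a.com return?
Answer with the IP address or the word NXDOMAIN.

Answer: 10.0.0.2

Derivation:
Op 1: tick 5 -> clock=5.
Op 2: insert a.com -> 10.0.0.2 (expiry=5+4=9). clock=5
Op 3: insert a.com -> 10.0.0.2 (expiry=5+12=17). clock=5
Op 4: tick 8 -> clock=13.
Op 5: tick 2 -> clock=15.
Op 6: insert a.com -> 10.0.0.2 (expiry=15+10=25). clock=15
Op 7: insert a.com -> 10.0.0.2 (expiry=15+7=22). clock=15
Op 8: tick 7 -> clock=22. purged={a.com}
Op 9: tick 1 -> clock=23.
Op 10: tick 4 -> clock=27.
Op 11: tick 6 -> clock=33.
Op 12: tick 5 -> clock=38.
Op 13: tick 1 -> clock=39.
Op 14: insert b.com -> 10.0.0.3 (expiry=39+11=50). clock=39
Op 15: tick 2 -> clock=41.
Op 16: insert c.com -> 10.0.0.3 (expiry=41+6=47). clock=41
Op 17: tick 3 -> clock=44.
Op 18: tick 4 -> clock=48. purged={c.com}
Op 19: tick 2 -> clock=50. purged={b.com}
Op 20: tick 2 -> clock=52.
Op 21: tick 8 -> clock=60.
Op 22: insert b.com -> 10.0.0.3 (expiry=60+4=64). clock=60
Op 23: tick 9 -> clock=69. purged={b.com}
Op 24: tick 3 -> clock=72.
Op 25: insert a.com -> 10.0.0.3 (expiry=72+5=77). clock=72
Op 26: insert b.com -> 10.0.0.3 (expiry=72+12=84). clock=72
Op 27: insert b.com -> 10.0.0.3 (expiry=72+1=73). clock=72
Op 28: insert b.com -> 10.0.0.3 (expiry=72+8=80). clock=72
Op 29: insert a.com -> 10.0.0.1 (expiry=72+6=78). clock=72
Op 30: insert a.com -> 10.0.0.2 (expiry=72+9=81). clock=72
lookup a.com: present, ip=10.0.0.2 expiry=81 > clock=72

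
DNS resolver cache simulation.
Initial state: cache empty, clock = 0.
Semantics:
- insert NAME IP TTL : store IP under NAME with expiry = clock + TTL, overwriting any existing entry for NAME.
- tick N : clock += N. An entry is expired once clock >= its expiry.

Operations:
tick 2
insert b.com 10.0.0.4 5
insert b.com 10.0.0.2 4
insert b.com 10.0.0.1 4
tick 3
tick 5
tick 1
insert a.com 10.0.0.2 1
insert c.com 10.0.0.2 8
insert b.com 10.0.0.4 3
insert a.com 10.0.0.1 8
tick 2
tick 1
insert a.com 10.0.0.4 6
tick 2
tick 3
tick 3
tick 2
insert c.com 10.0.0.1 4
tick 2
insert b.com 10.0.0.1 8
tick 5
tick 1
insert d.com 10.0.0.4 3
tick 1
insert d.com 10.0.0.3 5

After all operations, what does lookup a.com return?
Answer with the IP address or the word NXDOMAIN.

Answer: NXDOMAIN

Derivation:
Op 1: tick 2 -> clock=2.
Op 2: insert b.com -> 10.0.0.4 (expiry=2+5=7). clock=2
Op 3: insert b.com -> 10.0.0.2 (expiry=2+4=6). clock=2
Op 4: insert b.com -> 10.0.0.1 (expiry=2+4=6). clock=2
Op 5: tick 3 -> clock=5.
Op 6: tick 5 -> clock=10. purged={b.com}
Op 7: tick 1 -> clock=11.
Op 8: insert a.com -> 10.0.0.2 (expiry=11+1=12). clock=11
Op 9: insert c.com -> 10.0.0.2 (expiry=11+8=19). clock=11
Op 10: insert b.com -> 10.0.0.4 (expiry=11+3=14). clock=11
Op 11: insert a.com -> 10.0.0.1 (expiry=11+8=19). clock=11
Op 12: tick 2 -> clock=13.
Op 13: tick 1 -> clock=14. purged={b.com}
Op 14: insert a.com -> 10.0.0.4 (expiry=14+6=20). clock=14
Op 15: tick 2 -> clock=16.
Op 16: tick 3 -> clock=19. purged={c.com}
Op 17: tick 3 -> clock=22. purged={a.com}
Op 18: tick 2 -> clock=24.
Op 19: insert c.com -> 10.0.0.1 (expiry=24+4=28). clock=24
Op 20: tick 2 -> clock=26.
Op 21: insert b.com -> 10.0.0.1 (expiry=26+8=34). clock=26
Op 22: tick 5 -> clock=31. purged={c.com}
Op 23: tick 1 -> clock=32.
Op 24: insert d.com -> 10.0.0.4 (expiry=32+3=35). clock=32
Op 25: tick 1 -> clock=33.
Op 26: insert d.com -> 10.0.0.3 (expiry=33+5=38). clock=33
lookup a.com: not in cache (expired or never inserted)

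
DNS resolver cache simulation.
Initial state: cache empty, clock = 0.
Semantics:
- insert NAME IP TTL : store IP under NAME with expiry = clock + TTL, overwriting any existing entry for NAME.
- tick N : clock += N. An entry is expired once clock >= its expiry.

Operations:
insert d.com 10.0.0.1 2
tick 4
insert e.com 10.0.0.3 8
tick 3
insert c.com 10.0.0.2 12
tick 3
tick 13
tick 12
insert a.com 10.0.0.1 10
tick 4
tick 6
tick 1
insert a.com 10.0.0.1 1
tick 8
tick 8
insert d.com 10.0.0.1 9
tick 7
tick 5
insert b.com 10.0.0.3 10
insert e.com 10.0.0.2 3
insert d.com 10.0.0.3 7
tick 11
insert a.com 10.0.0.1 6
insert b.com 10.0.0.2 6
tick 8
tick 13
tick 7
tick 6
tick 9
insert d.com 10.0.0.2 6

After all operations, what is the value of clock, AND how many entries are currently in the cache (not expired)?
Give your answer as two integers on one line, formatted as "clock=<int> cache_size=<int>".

Op 1: insert d.com -> 10.0.0.1 (expiry=0+2=2). clock=0
Op 2: tick 4 -> clock=4. purged={d.com}
Op 3: insert e.com -> 10.0.0.3 (expiry=4+8=12). clock=4
Op 4: tick 3 -> clock=7.
Op 5: insert c.com -> 10.0.0.2 (expiry=7+12=19). clock=7
Op 6: tick 3 -> clock=10.
Op 7: tick 13 -> clock=23. purged={c.com,e.com}
Op 8: tick 12 -> clock=35.
Op 9: insert a.com -> 10.0.0.1 (expiry=35+10=45). clock=35
Op 10: tick 4 -> clock=39.
Op 11: tick 6 -> clock=45. purged={a.com}
Op 12: tick 1 -> clock=46.
Op 13: insert a.com -> 10.0.0.1 (expiry=46+1=47). clock=46
Op 14: tick 8 -> clock=54. purged={a.com}
Op 15: tick 8 -> clock=62.
Op 16: insert d.com -> 10.0.0.1 (expiry=62+9=71). clock=62
Op 17: tick 7 -> clock=69.
Op 18: tick 5 -> clock=74. purged={d.com}
Op 19: insert b.com -> 10.0.0.3 (expiry=74+10=84). clock=74
Op 20: insert e.com -> 10.0.0.2 (expiry=74+3=77). clock=74
Op 21: insert d.com -> 10.0.0.3 (expiry=74+7=81). clock=74
Op 22: tick 11 -> clock=85. purged={b.com,d.com,e.com}
Op 23: insert a.com -> 10.0.0.1 (expiry=85+6=91). clock=85
Op 24: insert b.com -> 10.0.0.2 (expiry=85+6=91). clock=85
Op 25: tick 8 -> clock=93. purged={a.com,b.com}
Op 26: tick 13 -> clock=106.
Op 27: tick 7 -> clock=113.
Op 28: tick 6 -> clock=119.
Op 29: tick 9 -> clock=128.
Op 30: insert d.com -> 10.0.0.2 (expiry=128+6=134). clock=128
Final clock = 128
Final cache (unexpired): {d.com} -> size=1

Answer: clock=128 cache_size=1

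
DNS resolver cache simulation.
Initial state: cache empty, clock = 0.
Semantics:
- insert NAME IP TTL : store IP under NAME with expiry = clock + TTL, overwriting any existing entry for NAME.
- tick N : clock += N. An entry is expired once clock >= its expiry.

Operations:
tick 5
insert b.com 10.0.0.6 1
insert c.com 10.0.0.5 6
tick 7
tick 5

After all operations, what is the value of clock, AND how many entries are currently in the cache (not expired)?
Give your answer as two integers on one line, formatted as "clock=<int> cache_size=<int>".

Answer: clock=17 cache_size=0

Derivation:
Op 1: tick 5 -> clock=5.
Op 2: insert b.com -> 10.0.0.6 (expiry=5+1=6). clock=5
Op 3: insert c.com -> 10.0.0.5 (expiry=5+6=11). clock=5
Op 4: tick 7 -> clock=12. purged={b.com,c.com}
Op 5: tick 5 -> clock=17.
Final clock = 17
Final cache (unexpired): {} -> size=0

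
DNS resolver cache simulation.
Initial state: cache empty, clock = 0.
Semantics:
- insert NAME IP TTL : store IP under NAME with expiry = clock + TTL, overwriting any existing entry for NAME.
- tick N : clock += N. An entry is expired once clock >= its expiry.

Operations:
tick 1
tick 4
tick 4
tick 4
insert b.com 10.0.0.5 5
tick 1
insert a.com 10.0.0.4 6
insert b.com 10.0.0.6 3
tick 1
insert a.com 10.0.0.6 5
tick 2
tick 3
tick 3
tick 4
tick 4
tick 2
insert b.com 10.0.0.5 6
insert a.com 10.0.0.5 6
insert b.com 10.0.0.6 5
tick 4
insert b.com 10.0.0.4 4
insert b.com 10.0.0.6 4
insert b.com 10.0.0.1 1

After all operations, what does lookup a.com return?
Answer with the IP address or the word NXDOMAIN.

Op 1: tick 1 -> clock=1.
Op 2: tick 4 -> clock=5.
Op 3: tick 4 -> clock=9.
Op 4: tick 4 -> clock=13.
Op 5: insert b.com -> 10.0.0.5 (expiry=13+5=18). clock=13
Op 6: tick 1 -> clock=14.
Op 7: insert a.com -> 10.0.0.4 (expiry=14+6=20). clock=14
Op 8: insert b.com -> 10.0.0.6 (expiry=14+3=17). clock=14
Op 9: tick 1 -> clock=15.
Op 10: insert a.com -> 10.0.0.6 (expiry=15+5=20). clock=15
Op 11: tick 2 -> clock=17. purged={b.com}
Op 12: tick 3 -> clock=20. purged={a.com}
Op 13: tick 3 -> clock=23.
Op 14: tick 4 -> clock=27.
Op 15: tick 4 -> clock=31.
Op 16: tick 2 -> clock=33.
Op 17: insert b.com -> 10.0.0.5 (expiry=33+6=39). clock=33
Op 18: insert a.com -> 10.0.0.5 (expiry=33+6=39). clock=33
Op 19: insert b.com -> 10.0.0.6 (expiry=33+5=38). clock=33
Op 20: tick 4 -> clock=37.
Op 21: insert b.com -> 10.0.0.4 (expiry=37+4=41). clock=37
Op 22: insert b.com -> 10.0.0.6 (expiry=37+4=41). clock=37
Op 23: insert b.com -> 10.0.0.1 (expiry=37+1=38). clock=37
lookup a.com: present, ip=10.0.0.5 expiry=39 > clock=37

Answer: 10.0.0.5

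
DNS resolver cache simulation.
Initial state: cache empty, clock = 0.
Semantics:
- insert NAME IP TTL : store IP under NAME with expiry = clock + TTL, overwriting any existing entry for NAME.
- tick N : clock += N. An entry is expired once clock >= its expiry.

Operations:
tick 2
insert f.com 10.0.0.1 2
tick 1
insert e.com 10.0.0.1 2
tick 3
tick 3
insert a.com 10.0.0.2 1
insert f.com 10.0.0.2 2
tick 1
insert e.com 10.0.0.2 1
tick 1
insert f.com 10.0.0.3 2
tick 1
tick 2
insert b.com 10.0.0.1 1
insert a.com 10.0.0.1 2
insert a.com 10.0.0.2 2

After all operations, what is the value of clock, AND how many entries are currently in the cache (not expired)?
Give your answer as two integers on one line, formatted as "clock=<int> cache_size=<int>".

Op 1: tick 2 -> clock=2.
Op 2: insert f.com -> 10.0.0.1 (expiry=2+2=4). clock=2
Op 3: tick 1 -> clock=3.
Op 4: insert e.com -> 10.0.0.1 (expiry=3+2=5). clock=3
Op 5: tick 3 -> clock=6. purged={e.com,f.com}
Op 6: tick 3 -> clock=9.
Op 7: insert a.com -> 10.0.0.2 (expiry=9+1=10). clock=9
Op 8: insert f.com -> 10.0.0.2 (expiry=9+2=11). clock=9
Op 9: tick 1 -> clock=10. purged={a.com}
Op 10: insert e.com -> 10.0.0.2 (expiry=10+1=11). clock=10
Op 11: tick 1 -> clock=11. purged={e.com,f.com}
Op 12: insert f.com -> 10.0.0.3 (expiry=11+2=13). clock=11
Op 13: tick 1 -> clock=12.
Op 14: tick 2 -> clock=14. purged={f.com}
Op 15: insert b.com -> 10.0.0.1 (expiry=14+1=15). clock=14
Op 16: insert a.com -> 10.0.0.1 (expiry=14+2=16). clock=14
Op 17: insert a.com -> 10.0.0.2 (expiry=14+2=16). clock=14
Final clock = 14
Final cache (unexpired): {a.com,b.com} -> size=2

Answer: clock=14 cache_size=2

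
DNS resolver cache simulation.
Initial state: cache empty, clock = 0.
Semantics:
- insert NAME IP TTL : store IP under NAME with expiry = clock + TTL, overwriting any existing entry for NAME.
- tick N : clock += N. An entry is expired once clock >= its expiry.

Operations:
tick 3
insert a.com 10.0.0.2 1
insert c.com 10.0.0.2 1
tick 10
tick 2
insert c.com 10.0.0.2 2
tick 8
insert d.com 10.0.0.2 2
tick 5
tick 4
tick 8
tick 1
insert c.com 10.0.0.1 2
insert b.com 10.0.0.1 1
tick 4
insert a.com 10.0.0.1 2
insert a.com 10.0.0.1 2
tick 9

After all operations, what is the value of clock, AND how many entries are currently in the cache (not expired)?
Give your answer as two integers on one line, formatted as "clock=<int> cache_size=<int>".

Op 1: tick 3 -> clock=3.
Op 2: insert a.com -> 10.0.0.2 (expiry=3+1=4). clock=3
Op 3: insert c.com -> 10.0.0.2 (expiry=3+1=4). clock=3
Op 4: tick 10 -> clock=13. purged={a.com,c.com}
Op 5: tick 2 -> clock=15.
Op 6: insert c.com -> 10.0.0.2 (expiry=15+2=17). clock=15
Op 7: tick 8 -> clock=23. purged={c.com}
Op 8: insert d.com -> 10.0.0.2 (expiry=23+2=25). clock=23
Op 9: tick 5 -> clock=28. purged={d.com}
Op 10: tick 4 -> clock=32.
Op 11: tick 8 -> clock=40.
Op 12: tick 1 -> clock=41.
Op 13: insert c.com -> 10.0.0.1 (expiry=41+2=43). clock=41
Op 14: insert b.com -> 10.0.0.1 (expiry=41+1=42). clock=41
Op 15: tick 4 -> clock=45. purged={b.com,c.com}
Op 16: insert a.com -> 10.0.0.1 (expiry=45+2=47). clock=45
Op 17: insert a.com -> 10.0.0.1 (expiry=45+2=47). clock=45
Op 18: tick 9 -> clock=54. purged={a.com}
Final clock = 54
Final cache (unexpired): {} -> size=0

Answer: clock=54 cache_size=0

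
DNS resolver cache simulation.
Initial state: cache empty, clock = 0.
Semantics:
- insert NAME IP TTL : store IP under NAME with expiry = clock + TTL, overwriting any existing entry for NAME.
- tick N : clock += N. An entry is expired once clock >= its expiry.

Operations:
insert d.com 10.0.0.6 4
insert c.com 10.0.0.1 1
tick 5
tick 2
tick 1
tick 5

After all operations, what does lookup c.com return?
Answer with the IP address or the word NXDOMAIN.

Answer: NXDOMAIN

Derivation:
Op 1: insert d.com -> 10.0.0.6 (expiry=0+4=4). clock=0
Op 2: insert c.com -> 10.0.0.1 (expiry=0+1=1). clock=0
Op 3: tick 5 -> clock=5. purged={c.com,d.com}
Op 4: tick 2 -> clock=7.
Op 5: tick 1 -> clock=8.
Op 6: tick 5 -> clock=13.
lookup c.com: not in cache (expired or never inserted)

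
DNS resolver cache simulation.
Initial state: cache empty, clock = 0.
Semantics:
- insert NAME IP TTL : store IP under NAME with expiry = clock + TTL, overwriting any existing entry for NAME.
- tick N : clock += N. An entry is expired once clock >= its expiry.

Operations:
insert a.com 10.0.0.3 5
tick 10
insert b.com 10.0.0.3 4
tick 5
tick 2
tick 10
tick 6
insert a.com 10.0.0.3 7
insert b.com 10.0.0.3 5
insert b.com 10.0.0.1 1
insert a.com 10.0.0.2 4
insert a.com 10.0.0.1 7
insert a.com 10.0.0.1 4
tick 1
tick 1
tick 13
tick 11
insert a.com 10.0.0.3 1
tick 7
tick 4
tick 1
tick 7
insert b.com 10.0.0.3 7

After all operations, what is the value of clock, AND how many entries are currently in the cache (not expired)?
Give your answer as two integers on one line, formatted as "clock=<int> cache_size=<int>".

Answer: clock=78 cache_size=1

Derivation:
Op 1: insert a.com -> 10.0.0.3 (expiry=0+5=5). clock=0
Op 2: tick 10 -> clock=10. purged={a.com}
Op 3: insert b.com -> 10.0.0.3 (expiry=10+4=14). clock=10
Op 4: tick 5 -> clock=15. purged={b.com}
Op 5: tick 2 -> clock=17.
Op 6: tick 10 -> clock=27.
Op 7: tick 6 -> clock=33.
Op 8: insert a.com -> 10.0.0.3 (expiry=33+7=40). clock=33
Op 9: insert b.com -> 10.0.0.3 (expiry=33+5=38). clock=33
Op 10: insert b.com -> 10.0.0.1 (expiry=33+1=34). clock=33
Op 11: insert a.com -> 10.0.0.2 (expiry=33+4=37). clock=33
Op 12: insert a.com -> 10.0.0.1 (expiry=33+7=40). clock=33
Op 13: insert a.com -> 10.0.0.1 (expiry=33+4=37). clock=33
Op 14: tick 1 -> clock=34. purged={b.com}
Op 15: tick 1 -> clock=35.
Op 16: tick 13 -> clock=48. purged={a.com}
Op 17: tick 11 -> clock=59.
Op 18: insert a.com -> 10.0.0.3 (expiry=59+1=60). clock=59
Op 19: tick 7 -> clock=66. purged={a.com}
Op 20: tick 4 -> clock=70.
Op 21: tick 1 -> clock=71.
Op 22: tick 7 -> clock=78.
Op 23: insert b.com -> 10.0.0.3 (expiry=78+7=85). clock=78
Final clock = 78
Final cache (unexpired): {b.com} -> size=1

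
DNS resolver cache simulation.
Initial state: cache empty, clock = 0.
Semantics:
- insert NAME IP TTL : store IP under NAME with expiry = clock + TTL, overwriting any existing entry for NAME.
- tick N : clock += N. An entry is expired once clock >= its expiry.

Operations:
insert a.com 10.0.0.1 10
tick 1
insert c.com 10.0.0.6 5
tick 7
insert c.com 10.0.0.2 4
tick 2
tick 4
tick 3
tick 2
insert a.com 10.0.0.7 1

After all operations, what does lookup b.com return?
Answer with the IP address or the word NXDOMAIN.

Answer: NXDOMAIN

Derivation:
Op 1: insert a.com -> 10.0.0.1 (expiry=0+10=10). clock=0
Op 2: tick 1 -> clock=1.
Op 3: insert c.com -> 10.0.0.6 (expiry=1+5=6). clock=1
Op 4: tick 7 -> clock=8. purged={c.com}
Op 5: insert c.com -> 10.0.0.2 (expiry=8+4=12). clock=8
Op 6: tick 2 -> clock=10. purged={a.com}
Op 7: tick 4 -> clock=14. purged={c.com}
Op 8: tick 3 -> clock=17.
Op 9: tick 2 -> clock=19.
Op 10: insert a.com -> 10.0.0.7 (expiry=19+1=20). clock=19
lookup b.com: not in cache (expired or never inserted)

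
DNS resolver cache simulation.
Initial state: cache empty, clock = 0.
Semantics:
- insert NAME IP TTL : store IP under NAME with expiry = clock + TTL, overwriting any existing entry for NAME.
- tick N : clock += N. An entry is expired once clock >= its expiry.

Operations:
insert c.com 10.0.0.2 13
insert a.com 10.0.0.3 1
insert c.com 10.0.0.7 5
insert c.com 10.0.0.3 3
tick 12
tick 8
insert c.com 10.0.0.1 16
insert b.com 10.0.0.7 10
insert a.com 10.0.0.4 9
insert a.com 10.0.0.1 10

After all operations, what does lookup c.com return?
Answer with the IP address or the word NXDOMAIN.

Op 1: insert c.com -> 10.0.0.2 (expiry=0+13=13). clock=0
Op 2: insert a.com -> 10.0.0.3 (expiry=0+1=1). clock=0
Op 3: insert c.com -> 10.0.0.7 (expiry=0+5=5). clock=0
Op 4: insert c.com -> 10.0.0.3 (expiry=0+3=3). clock=0
Op 5: tick 12 -> clock=12. purged={a.com,c.com}
Op 6: tick 8 -> clock=20.
Op 7: insert c.com -> 10.0.0.1 (expiry=20+16=36). clock=20
Op 8: insert b.com -> 10.0.0.7 (expiry=20+10=30). clock=20
Op 9: insert a.com -> 10.0.0.4 (expiry=20+9=29). clock=20
Op 10: insert a.com -> 10.0.0.1 (expiry=20+10=30). clock=20
lookup c.com: present, ip=10.0.0.1 expiry=36 > clock=20

Answer: 10.0.0.1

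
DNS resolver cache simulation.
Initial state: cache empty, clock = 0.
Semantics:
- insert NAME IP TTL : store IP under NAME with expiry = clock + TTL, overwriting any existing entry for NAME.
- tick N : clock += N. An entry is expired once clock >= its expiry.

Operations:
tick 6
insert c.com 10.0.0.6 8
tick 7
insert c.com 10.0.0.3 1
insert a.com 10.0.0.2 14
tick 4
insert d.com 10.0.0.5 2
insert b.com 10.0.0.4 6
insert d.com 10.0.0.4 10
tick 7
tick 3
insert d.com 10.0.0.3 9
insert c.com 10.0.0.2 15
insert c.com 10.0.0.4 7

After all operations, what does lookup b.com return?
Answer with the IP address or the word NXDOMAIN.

Op 1: tick 6 -> clock=6.
Op 2: insert c.com -> 10.0.0.6 (expiry=6+8=14). clock=6
Op 3: tick 7 -> clock=13.
Op 4: insert c.com -> 10.0.0.3 (expiry=13+1=14). clock=13
Op 5: insert a.com -> 10.0.0.2 (expiry=13+14=27). clock=13
Op 6: tick 4 -> clock=17. purged={c.com}
Op 7: insert d.com -> 10.0.0.5 (expiry=17+2=19). clock=17
Op 8: insert b.com -> 10.0.0.4 (expiry=17+6=23). clock=17
Op 9: insert d.com -> 10.0.0.4 (expiry=17+10=27). clock=17
Op 10: tick 7 -> clock=24. purged={b.com}
Op 11: tick 3 -> clock=27. purged={a.com,d.com}
Op 12: insert d.com -> 10.0.0.3 (expiry=27+9=36). clock=27
Op 13: insert c.com -> 10.0.0.2 (expiry=27+15=42). clock=27
Op 14: insert c.com -> 10.0.0.4 (expiry=27+7=34). clock=27
lookup b.com: not in cache (expired or never inserted)

Answer: NXDOMAIN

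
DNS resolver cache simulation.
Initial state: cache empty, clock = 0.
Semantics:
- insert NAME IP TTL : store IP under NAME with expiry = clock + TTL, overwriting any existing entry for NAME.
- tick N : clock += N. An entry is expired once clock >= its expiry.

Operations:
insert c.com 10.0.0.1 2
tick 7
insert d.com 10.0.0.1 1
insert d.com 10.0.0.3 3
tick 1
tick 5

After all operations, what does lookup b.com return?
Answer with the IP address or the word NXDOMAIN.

Answer: NXDOMAIN

Derivation:
Op 1: insert c.com -> 10.0.0.1 (expiry=0+2=2). clock=0
Op 2: tick 7 -> clock=7. purged={c.com}
Op 3: insert d.com -> 10.0.0.1 (expiry=7+1=8). clock=7
Op 4: insert d.com -> 10.0.0.3 (expiry=7+3=10). clock=7
Op 5: tick 1 -> clock=8.
Op 6: tick 5 -> clock=13. purged={d.com}
lookup b.com: not in cache (expired or never inserted)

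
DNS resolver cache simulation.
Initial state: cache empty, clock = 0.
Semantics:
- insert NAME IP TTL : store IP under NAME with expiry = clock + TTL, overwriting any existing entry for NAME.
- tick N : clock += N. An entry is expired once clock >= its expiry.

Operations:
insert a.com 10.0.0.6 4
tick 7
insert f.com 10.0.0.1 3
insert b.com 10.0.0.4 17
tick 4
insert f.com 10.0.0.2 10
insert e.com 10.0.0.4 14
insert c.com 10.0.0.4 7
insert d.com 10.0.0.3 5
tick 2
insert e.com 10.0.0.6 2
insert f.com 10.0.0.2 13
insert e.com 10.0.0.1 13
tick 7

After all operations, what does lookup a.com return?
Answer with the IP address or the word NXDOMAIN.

Op 1: insert a.com -> 10.0.0.6 (expiry=0+4=4). clock=0
Op 2: tick 7 -> clock=7. purged={a.com}
Op 3: insert f.com -> 10.0.0.1 (expiry=7+3=10). clock=7
Op 4: insert b.com -> 10.0.0.4 (expiry=7+17=24). clock=7
Op 5: tick 4 -> clock=11. purged={f.com}
Op 6: insert f.com -> 10.0.0.2 (expiry=11+10=21). clock=11
Op 7: insert e.com -> 10.0.0.4 (expiry=11+14=25). clock=11
Op 8: insert c.com -> 10.0.0.4 (expiry=11+7=18). clock=11
Op 9: insert d.com -> 10.0.0.3 (expiry=11+5=16). clock=11
Op 10: tick 2 -> clock=13.
Op 11: insert e.com -> 10.0.0.6 (expiry=13+2=15). clock=13
Op 12: insert f.com -> 10.0.0.2 (expiry=13+13=26). clock=13
Op 13: insert e.com -> 10.0.0.1 (expiry=13+13=26). clock=13
Op 14: tick 7 -> clock=20. purged={c.com,d.com}
lookup a.com: not in cache (expired or never inserted)

Answer: NXDOMAIN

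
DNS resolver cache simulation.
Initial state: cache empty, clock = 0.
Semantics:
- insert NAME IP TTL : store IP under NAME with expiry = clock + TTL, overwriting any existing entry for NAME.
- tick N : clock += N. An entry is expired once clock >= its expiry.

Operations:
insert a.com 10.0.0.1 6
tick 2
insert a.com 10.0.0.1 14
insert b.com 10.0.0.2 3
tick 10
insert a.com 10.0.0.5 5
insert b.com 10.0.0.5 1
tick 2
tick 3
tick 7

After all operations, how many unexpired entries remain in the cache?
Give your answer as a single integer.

Answer: 0

Derivation:
Op 1: insert a.com -> 10.0.0.1 (expiry=0+6=6). clock=0
Op 2: tick 2 -> clock=2.
Op 3: insert a.com -> 10.0.0.1 (expiry=2+14=16). clock=2
Op 4: insert b.com -> 10.0.0.2 (expiry=2+3=5). clock=2
Op 5: tick 10 -> clock=12. purged={b.com}
Op 6: insert a.com -> 10.0.0.5 (expiry=12+5=17). clock=12
Op 7: insert b.com -> 10.0.0.5 (expiry=12+1=13). clock=12
Op 8: tick 2 -> clock=14. purged={b.com}
Op 9: tick 3 -> clock=17. purged={a.com}
Op 10: tick 7 -> clock=24.
Final cache (unexpired): {} -> size=0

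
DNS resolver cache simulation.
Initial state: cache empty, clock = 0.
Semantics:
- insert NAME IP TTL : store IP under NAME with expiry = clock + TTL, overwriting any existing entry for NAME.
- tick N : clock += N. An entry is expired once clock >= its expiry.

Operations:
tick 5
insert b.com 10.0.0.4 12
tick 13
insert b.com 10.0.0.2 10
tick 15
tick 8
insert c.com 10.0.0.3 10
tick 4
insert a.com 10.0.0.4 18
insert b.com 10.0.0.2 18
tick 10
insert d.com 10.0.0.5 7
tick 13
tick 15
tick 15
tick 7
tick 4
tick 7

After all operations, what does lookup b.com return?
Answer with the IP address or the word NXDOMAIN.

Answer: NXDOMAIN

Derivation:
Op 1: tick 5 -> clock=5.
Op 2: insert b.com -> 10.0.0.4 (expiry=5+12=17). clock=5
Op 3: tick 13 -> clock=18. purged={b.com}
Op 4: insert b.com -> 10.0.0.2 (expiry=18+10=28). clock=18
Op 5: tick 15 -> clock=33. purged={b.com}
Op 6: tick 8 -> clock=41.
Op 7: insert c.com -> 10.0.0.3 (expiry=41+10=51). clock=41
Op 8: tick 4 -> clock=45.
Op 9: insert a.com -> 10.0.0.4 (expiry=45+18=63). clock=45
Op 10: insert b.com -> 10.0.0.2 (expiry=45+18=63). clock=45
Op 11: tick 10 -> clock=55. purged={c.com}
Op 12: insert d.com -> 10.0.0.5 (expiry=55+7=62). clock=55
Op 13: tick 13 -> clock=68. purged={a.com,b.com,d.com}
Op 14: tick 15 -> clock=83.
Op 15: tick 15 -> clock=98.
Op 16: tick 7 -> clock=105.
Op 17: tick 4 -> clock=109.
Op 18: tick 7 -> clock=116.
lookup b.com: not in cache (expired or never inserted)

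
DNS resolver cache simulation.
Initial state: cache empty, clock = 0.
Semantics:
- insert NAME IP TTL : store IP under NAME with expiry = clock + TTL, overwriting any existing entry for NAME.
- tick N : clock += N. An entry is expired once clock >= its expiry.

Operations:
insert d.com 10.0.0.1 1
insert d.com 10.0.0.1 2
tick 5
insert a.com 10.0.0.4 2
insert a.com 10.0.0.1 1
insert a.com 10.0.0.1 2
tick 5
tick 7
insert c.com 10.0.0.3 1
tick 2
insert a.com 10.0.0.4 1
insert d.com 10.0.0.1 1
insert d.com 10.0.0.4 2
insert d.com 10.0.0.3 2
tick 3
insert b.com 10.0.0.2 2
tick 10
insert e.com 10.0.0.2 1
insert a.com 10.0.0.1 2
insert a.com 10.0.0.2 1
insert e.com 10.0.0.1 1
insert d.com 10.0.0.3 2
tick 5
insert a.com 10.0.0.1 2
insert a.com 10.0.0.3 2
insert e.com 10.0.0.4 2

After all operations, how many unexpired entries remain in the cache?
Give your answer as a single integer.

Answer: 2

Derivation:
Op 1: insert d.com -> 10.0.0.1 (expiry=0+1=1). clock=0
Op 2: insert d.com -> 10.0.0.1 (expiry=0+2=2). clock=0
Op 3: tick 5 -> clock=5. purged={d.com}
Op 4: insert a.com -> 10.0.0.4 (expiry=5+2=7). clock=5
Op 5: insert a.com -> 10.0.0.1 (expiry=5+1=6). clock=5
Op 6: insert a.com -> 10.0.0.1 (expiry=5+2=7). clock=5
Op 7: tick 5 -> clock=10. purged={a.com}
Op 8: tick 7 -> clock=17.
Op 9: insert c.com -> 10.0.0.3 (expiry=17+1=18). clock=17
Op 10: tick 2 -> clock=19. purged={c.com}
Op 11: insert a.com -> 10.0.0.4 (expiry=19+1=20). clock=19
Op 12: insert d.com -> 10.0.0.1 (expiry=19+1=20). clock=19
Op 13: insert d.com -> 10.0.0.4 (expiry=19+2=21). clock=19
Op 14: insert d.com -> 10.0.0.3 (expiry=19+2=21). clock=19
Op 15: tick 3 -> clock=22. purged={a.com,d.com}
Op 16: insert b.com -> 10.0.0.2 (expiry=22+2=24). clock=22
Op 17: tick 10 -> clock=32. purged={b.com}
Op 18: insert e.com -> 10.0.0.2 (expiry=32+1=33). clock=32
Op 19: insert a.com -> 10.0.0.1 (expiry=32+2=34). clock=32
Op 20: insert a.com -> 10.0.0.2 (expiry=32+1=33). clock=32
Op 21: insert e.com -> 10.0.0.1 (expiry=32+1=33). clock=32
Op 22: insert d.com -> 10.0.0.3 (expiry=32+2=34). clock=32
Op 23: tick 5 -> clock=37. purged={a.com,d.com,e.com}
Op 24: insert a.com -> 10.0.0.1 (expiry=37+2=39). clock=37
Op 25: insert a.com -> 10.0.0.3 (expiry=37+2=39). clock=37
Op 26: insert e.com -> 10.0.0.4 (expiry=37+2=39). clock=37
Final cache (unexpired): {a.com,e.com} -> size=2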